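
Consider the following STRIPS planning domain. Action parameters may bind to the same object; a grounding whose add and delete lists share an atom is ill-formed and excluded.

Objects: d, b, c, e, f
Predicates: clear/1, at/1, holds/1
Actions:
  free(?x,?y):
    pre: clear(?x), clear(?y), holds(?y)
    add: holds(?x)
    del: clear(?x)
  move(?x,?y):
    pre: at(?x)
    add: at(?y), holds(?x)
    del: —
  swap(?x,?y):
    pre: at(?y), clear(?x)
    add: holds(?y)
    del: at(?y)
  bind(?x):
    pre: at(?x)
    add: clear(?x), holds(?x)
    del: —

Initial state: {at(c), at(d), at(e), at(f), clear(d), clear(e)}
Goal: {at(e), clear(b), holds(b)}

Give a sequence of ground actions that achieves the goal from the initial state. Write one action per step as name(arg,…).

1. move(d,b)  →  {at(b), at(c), at(d), at(e), at(f), clear(d), clear(e), holds(d)}
2. bind(b)  →  {at(b), at(c), at(d), at(e), at(f), clear(b), clear(d), clear(e), holds(b), holds(d)}

move(d,b); bind(b)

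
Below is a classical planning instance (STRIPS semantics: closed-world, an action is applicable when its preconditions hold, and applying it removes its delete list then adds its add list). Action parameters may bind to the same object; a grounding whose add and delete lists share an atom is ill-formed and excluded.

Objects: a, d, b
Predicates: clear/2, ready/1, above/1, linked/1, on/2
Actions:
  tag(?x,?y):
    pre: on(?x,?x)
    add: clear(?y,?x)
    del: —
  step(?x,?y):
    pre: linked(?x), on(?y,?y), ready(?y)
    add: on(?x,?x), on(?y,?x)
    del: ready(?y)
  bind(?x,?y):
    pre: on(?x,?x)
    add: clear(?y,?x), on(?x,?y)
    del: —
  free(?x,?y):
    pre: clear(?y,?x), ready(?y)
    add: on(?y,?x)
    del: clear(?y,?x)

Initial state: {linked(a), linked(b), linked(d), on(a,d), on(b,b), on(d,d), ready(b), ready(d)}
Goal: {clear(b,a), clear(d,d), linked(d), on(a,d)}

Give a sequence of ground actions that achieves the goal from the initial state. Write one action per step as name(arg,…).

tag(d,d); step(a,d); tag(a,b)

1. tag(d,d)  →  {clear(d,d), linked(a), linked(b), linked(d), on(a,d), on(b,b), on(d,d), ready(b), ready(d)}
2. step(a,d)  →  {clear(d,d), linked(a), linked(b), linked(d), on(a,a), on(a,d), on(b,b), on(d,a), on(d,d), ready(b)}
3. tag(a,b)  →  {clear(b,a), clear(d,d), linked(a), linked(b), linked(d), on(a,a), on(a,d), on(b,b), on(d,a), on(d,d), ready(b)}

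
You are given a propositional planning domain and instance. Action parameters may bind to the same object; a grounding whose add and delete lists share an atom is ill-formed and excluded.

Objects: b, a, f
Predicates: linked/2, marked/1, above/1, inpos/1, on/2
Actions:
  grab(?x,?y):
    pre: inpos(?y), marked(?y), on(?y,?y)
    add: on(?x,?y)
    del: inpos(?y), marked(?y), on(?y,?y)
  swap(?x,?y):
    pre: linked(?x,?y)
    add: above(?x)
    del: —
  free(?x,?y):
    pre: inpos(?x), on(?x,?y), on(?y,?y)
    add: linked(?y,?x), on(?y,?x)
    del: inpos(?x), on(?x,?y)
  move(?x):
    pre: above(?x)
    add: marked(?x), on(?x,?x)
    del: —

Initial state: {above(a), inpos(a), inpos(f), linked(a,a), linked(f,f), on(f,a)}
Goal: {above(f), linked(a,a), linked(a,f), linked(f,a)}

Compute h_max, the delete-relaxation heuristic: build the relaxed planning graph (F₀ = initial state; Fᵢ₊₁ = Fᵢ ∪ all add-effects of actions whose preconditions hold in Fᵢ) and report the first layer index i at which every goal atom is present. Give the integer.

F0 = init (6 atoms)
F1 = F0 ∪ {above(f), marked(a), on(a,a)}  (9 atoms)
F2 = F1 ∪ {linked(a,f), marked(f), on(a,f), on(b,a), on(f,f)}  (14 atoms)
F3 = F2 ∪ {linked(f,a), on(b,f)}  (16 atoms)
goal ⊆ F3  ⇒  h_max = 3

3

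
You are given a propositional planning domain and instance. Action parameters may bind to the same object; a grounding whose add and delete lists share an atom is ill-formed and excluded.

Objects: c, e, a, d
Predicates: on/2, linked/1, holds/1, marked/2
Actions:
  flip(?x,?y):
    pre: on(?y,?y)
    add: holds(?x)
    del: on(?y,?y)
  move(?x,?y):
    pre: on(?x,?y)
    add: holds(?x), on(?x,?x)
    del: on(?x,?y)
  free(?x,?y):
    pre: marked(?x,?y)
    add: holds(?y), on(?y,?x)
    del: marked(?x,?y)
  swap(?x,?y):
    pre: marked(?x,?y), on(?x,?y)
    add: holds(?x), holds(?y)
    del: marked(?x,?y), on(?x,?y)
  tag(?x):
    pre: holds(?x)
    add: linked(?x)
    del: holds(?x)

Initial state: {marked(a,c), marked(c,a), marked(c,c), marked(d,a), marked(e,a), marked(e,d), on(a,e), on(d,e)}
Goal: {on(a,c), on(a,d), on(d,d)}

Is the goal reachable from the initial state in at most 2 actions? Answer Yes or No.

No

1. move(d,e)  →  {holds(d), marked(a,c), marked(c,a), marked(c,c), marked(d,a), marked(e,a), marked(e,d), on(a,e), on(d,d)}
2. free(c,a)  →  {holds(a), holds(d), marked(a,c), marked(c,c), marked(d,a), marked(e,a), marked(e,d), on(a,c), on(a,e), on(d,d)}
3. free(d,a)  →  {holds(a), holds(d), marked(a,c), marked(c,c), marked(e,a), marked(e,d), on(a,c), on(a,d), on(a,e), on(d,d)}
optimal plan length = 3; 3 > 2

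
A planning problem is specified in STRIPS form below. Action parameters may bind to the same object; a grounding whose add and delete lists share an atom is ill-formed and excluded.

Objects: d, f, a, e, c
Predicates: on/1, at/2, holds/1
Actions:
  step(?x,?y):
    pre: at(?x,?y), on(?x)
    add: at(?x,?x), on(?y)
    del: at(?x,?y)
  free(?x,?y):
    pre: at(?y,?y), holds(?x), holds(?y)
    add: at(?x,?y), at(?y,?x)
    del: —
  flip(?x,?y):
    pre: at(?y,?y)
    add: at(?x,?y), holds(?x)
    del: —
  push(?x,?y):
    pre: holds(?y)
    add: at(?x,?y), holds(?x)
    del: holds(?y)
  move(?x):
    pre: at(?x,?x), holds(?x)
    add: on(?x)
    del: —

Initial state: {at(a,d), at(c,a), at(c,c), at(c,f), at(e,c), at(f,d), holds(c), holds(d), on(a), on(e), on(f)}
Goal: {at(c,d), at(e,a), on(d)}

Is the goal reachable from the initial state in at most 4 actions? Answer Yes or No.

1. step(a,d)  →  {at(a,a), at(c,a), at(c,c), at(c,f), at(e,c), at(f,d), holds(c), holds(d), on(a), on(d), on(e), on(f)}
2. free(d,c)  →  {at(a,a), at(c,a), at(c,c), at(c,d), at(c,f), at(d,c), at(e,c), at(f,d), holds(c), holds(d), on(a), on(d), on(e), on(f)}
3. flip(e,a)  →  {at(a,a), at(c,a), at(c,c), at(c,d), at(c,f), at(d,c), at(e,a), at(e,c), at(f,d), holds(c), holds(d), holds(e), on(a), on(d), on(e), on(f)}
optimal plan length = 3; 3 ≤ 4

Yes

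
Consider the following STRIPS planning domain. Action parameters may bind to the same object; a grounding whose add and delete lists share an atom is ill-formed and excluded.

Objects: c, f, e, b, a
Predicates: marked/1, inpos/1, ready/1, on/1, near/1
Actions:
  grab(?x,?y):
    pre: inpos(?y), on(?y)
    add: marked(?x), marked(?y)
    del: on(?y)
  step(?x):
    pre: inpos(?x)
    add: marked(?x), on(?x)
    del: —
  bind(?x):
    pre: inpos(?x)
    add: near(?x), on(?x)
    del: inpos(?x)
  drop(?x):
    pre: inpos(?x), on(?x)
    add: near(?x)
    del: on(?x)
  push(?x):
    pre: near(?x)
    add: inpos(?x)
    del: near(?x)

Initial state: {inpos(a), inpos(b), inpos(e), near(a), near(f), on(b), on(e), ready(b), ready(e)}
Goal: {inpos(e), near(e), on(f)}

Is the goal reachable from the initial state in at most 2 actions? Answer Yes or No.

No

1. drop(e)  →  {inpos(a), inpos(b), inpos(e), near(a), near(e), near(f), on(b), ready(b), ready(e)}
2. push(f)  →  {inpos(a), inpos(b), inpos(e), inpos(f), near(a), near(e), on(b), ready(b), ready(e)}
3. step(f)  →  {inpos(a), inpos(b), inpos(e), inpos(f), marked(f), near(a), near(e), on(b), on(f), ready(b), ready(e)}
optimal plan length = 3; 3 > 2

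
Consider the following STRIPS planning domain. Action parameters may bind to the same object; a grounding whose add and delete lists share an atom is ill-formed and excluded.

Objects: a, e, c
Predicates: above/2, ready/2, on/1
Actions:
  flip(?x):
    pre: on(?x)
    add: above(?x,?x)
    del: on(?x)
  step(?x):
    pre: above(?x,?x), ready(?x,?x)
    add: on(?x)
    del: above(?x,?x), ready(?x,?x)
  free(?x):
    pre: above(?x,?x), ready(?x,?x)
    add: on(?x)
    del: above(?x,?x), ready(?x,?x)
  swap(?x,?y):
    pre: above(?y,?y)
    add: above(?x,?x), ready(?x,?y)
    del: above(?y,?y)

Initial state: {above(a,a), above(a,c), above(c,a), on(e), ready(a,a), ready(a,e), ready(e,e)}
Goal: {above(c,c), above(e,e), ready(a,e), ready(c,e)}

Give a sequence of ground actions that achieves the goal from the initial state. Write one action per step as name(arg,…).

1. flip(e)  →  {above(a,a), above(a,c), above(c,a), above(e,e), ready(a,a), ready(a,e), ready(e,e)}
2. swap(c,e)  →  {above(a,a), above(a,c), above(c,a), above(c,c), ready(a,a), ready(a,e), ready(c,e), ready(e,e)}
3. swap(e,a)  →  {above(a,c), above(c,a), above(c,c), above(e,e), ready(a,a), ready(a,e), ready(c,e), ready(e,a), ready(e,e)}

flip(e); swap(c,e); swap(e,a)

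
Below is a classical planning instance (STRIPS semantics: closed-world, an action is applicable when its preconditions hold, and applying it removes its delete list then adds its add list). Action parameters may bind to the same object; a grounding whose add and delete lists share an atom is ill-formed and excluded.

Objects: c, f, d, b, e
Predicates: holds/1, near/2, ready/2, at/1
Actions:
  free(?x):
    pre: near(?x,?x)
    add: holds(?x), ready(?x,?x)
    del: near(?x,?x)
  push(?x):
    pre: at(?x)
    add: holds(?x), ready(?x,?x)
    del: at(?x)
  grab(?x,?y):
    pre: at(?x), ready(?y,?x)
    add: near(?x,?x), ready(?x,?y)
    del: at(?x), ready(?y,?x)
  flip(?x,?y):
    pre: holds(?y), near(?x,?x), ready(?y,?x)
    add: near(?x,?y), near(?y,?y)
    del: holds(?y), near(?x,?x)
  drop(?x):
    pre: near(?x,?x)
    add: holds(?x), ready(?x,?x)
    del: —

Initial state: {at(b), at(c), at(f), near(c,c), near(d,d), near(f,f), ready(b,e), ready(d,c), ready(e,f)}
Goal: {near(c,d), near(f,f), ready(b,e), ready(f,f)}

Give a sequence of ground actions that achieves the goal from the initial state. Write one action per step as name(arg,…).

free(d); push(f); flip(c,d)

1. free(d)  →  {at(b), at(c), at(f), holds(d), near(c,c), near(f,f), ready(b,e), ready(d,c), ready(d,d), ready(e,f)}
2. push(f)  →  {at(b), at(c), holds(d), holds(f), near(c,c), near(f,f), ready(b,e), ready(d,c), ready(d,d), ready(e,f), ready(f,f)}
3. flip(c,d)  →  {at(b), at(c), holds(f), near(c,d), near(d,d), near(f,f), ready(b,e), ready(d,c), ready(d,d), ready(e,f), ready(f,f)}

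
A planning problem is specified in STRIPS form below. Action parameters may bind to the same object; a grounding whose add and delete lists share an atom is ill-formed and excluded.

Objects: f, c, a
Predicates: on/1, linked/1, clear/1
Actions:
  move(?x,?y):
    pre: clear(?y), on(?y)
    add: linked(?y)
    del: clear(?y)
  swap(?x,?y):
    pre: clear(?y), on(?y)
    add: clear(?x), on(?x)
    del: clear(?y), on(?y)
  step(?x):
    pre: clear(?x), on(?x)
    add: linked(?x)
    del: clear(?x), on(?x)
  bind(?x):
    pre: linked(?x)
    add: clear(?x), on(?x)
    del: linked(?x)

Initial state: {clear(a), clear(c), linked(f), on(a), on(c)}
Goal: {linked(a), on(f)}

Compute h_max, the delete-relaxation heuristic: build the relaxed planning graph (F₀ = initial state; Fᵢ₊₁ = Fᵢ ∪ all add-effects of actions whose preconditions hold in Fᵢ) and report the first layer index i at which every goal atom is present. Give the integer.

1

F0 = init (5 atoms)
F1 = F0 ∪ {clear(f), linked(a), linked(c), on(f)}  (9 atoms)
goal ⊆ F1  ⇒  h_max = 1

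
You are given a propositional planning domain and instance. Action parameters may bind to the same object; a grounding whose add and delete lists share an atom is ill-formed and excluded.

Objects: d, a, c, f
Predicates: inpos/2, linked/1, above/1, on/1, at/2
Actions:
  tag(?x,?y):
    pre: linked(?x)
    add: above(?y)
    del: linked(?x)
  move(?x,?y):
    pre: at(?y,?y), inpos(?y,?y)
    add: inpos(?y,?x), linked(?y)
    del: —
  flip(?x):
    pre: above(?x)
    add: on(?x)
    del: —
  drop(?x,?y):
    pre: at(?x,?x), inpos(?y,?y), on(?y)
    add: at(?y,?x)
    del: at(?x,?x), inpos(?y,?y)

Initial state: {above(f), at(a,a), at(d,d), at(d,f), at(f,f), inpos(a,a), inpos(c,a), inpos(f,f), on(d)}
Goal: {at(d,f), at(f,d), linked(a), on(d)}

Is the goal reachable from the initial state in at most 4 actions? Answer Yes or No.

Yes

1. move(d,a)  →  {above(f), at(a,a), at(d,d), at(d,f), at(f,f), inpos(a,a), inpos(a,d), inpos(c,a), inpos(f,f), linked(a), on(d)}
2. flip(f)  →  {above(f), at(a,a), at(d,d), at(d,f), at(f,f), inpos(a,a), inpos(a,d), inpos(c,a), inpos(f,f), linked(a), on(d), on(f)}
3. drop(d,f)  →  {above(f), at(a,a), at(d,f), at(f,d), at(f,f), inpos(a,a), inpos(a,d), inpos(c,a), linked(a), on(d), on(f)}
optimal plan length = 3; 3 ≤ 4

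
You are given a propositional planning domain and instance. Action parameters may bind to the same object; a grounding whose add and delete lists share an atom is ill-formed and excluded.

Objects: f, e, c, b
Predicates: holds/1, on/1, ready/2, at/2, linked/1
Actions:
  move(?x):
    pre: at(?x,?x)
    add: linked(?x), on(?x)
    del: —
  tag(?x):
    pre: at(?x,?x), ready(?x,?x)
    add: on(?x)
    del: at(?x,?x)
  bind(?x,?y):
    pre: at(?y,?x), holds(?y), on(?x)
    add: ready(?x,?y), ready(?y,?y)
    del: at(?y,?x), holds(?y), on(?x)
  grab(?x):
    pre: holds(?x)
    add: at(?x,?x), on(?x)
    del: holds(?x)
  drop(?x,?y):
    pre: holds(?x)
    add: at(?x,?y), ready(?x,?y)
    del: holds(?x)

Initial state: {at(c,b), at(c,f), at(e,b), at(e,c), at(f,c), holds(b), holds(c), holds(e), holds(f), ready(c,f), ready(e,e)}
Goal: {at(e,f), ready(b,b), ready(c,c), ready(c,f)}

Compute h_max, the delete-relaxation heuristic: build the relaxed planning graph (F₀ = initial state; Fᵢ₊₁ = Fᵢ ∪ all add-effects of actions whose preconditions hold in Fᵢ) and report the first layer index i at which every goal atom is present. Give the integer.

1

F0 = init (11 atoms)
F1 = F0 ∪ {at(b,b), at(b,c), at(b,e), at(b,f), at(c,c), at(c,e), at(e,e), at(e,f), at(f,b), at(f,e), at(f,f), on(b), on(c), on(e), on(f), ready(b,b), ready(b,c), ready(b,e), ready(b,f), ready(c,b), ready(c,c), ready(c,e), ready(e,b), ready(e,c), ready(e,f), ready(f,b), ready(f,c), ready(f,e), ready(f,f)}  (40 atoms)
goal ⊆ F1  ⇒  h_max = 1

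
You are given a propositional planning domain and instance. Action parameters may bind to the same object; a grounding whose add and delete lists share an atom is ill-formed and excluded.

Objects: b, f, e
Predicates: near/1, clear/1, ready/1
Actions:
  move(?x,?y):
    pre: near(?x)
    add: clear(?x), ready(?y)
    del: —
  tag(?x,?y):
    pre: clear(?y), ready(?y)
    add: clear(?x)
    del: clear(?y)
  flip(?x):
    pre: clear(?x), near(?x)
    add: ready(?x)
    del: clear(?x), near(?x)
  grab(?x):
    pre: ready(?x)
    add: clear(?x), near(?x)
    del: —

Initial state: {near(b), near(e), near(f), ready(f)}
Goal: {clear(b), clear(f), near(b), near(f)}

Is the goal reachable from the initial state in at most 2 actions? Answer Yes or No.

Yes

1. move(b,b)  →  {clear(b), near(b), near(e), near(f), ready(b), ready(f)}
2. move(f,b)  →  {clear(b), clear(f), near(b), near(e), near(f), ready(b), ready(f)}
optimal plan length = 2; 2 ≤ 2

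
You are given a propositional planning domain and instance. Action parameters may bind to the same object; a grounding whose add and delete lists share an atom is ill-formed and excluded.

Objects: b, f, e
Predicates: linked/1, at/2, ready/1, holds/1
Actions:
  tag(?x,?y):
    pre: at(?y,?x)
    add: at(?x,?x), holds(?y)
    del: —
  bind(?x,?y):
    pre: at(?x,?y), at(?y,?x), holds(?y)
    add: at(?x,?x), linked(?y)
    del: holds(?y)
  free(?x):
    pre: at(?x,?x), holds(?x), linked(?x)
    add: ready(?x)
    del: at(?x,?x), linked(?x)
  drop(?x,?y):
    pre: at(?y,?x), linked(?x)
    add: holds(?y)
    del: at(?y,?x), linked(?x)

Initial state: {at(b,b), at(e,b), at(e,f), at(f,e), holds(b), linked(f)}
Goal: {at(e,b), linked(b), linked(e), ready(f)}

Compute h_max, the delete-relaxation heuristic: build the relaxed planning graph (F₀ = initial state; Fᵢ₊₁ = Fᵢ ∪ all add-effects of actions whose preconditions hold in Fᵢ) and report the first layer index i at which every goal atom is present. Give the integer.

F0 = init (6 atoms)
F1 = F0 ∪ {at(e,e), at(f,f), holds(e), holds(f), linked(b)}  (11 atoms)
F2 = F1 ∪ {linked(e), ready(b), ready(f)}  (14 atoms)
goal ⊆ F2  ⇒  h_max = 2

2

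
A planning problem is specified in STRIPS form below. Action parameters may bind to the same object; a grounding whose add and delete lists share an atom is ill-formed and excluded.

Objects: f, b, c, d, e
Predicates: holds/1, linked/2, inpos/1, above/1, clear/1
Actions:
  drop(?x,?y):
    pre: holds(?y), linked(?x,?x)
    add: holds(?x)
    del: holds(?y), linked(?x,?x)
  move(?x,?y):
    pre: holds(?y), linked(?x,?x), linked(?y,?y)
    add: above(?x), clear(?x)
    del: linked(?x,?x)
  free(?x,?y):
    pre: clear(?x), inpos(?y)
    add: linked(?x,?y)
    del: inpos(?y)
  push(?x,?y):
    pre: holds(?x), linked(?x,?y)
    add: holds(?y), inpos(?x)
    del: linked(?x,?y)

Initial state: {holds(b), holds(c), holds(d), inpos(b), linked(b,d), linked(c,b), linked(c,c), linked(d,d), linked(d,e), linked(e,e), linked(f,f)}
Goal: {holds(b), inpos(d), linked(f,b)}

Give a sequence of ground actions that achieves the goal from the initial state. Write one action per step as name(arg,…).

move(f,c); free(f,b); push(d,d)

1. move(f,c)  →  {above(f), clear(f), holds(b), holds(c), holds(d), inpos(b), linked(b,d), linked(c,b), linked(c,c), linked(d,d), linked(d,e), linked(e,e)}
2. free(f,b)  →  {above(f), clear(f), holds(b), holds(c), holds(d), linked(b,d), linked(c,b), linked(c,c), linked(d,d), linked(d,e), linked(e,e), linked(f,b)}
3. push(d,d)  →  {above(f), clear(f), holds(b), holds(c), holds(d), inpos(d), linked(b,d), linked(c,b), linked(c,c), linked(d,e), linked(e,e), linked(f,b)}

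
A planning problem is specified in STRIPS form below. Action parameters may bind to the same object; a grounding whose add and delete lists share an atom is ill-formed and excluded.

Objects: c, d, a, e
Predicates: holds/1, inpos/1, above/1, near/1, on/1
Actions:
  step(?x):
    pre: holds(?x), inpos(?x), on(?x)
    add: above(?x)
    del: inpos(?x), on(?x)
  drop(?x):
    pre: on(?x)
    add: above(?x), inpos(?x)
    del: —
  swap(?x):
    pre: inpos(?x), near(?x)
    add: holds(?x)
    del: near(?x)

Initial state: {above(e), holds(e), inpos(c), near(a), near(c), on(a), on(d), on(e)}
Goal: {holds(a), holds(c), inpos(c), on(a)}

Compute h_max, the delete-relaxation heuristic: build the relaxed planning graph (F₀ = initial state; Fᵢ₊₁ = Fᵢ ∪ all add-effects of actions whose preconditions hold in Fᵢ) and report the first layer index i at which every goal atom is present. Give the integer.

2

F0 = init (8 atoms)
F1 = F0 ∪ {above(a), above(d), holds(c), inpos(a), inpos(d), inpos(e)}  (14 atoms)
F2 = F1 ∪ {holds(a)}  (15 atoms)
goal ⊆ F2  ⇒  h_max = 2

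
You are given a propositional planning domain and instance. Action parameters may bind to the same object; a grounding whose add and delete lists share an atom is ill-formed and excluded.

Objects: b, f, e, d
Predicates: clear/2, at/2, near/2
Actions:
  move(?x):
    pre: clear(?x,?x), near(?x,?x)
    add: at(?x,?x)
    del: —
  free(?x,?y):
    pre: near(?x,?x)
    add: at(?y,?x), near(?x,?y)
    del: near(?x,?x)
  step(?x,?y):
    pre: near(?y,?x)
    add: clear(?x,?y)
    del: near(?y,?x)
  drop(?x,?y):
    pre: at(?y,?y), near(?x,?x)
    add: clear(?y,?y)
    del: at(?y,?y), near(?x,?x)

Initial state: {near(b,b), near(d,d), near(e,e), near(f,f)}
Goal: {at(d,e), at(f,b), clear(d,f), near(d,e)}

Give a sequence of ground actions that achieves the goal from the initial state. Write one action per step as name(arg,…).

1. free(b,f)  →  {at(f,b), near(b,f), near(d,d), near(e,e), near(f,f)}
2. free(f,d)  →  {at(d,f), at(f,b), near(b,f), near(d,d), near(e,e), near(f,d)}
3. free(e,d)  →  {at(d,e), at(d,f), at(f,b), near(b,f), near(d,d), near(e,d), near(f,d)}
4. free(d,e)  →  {at(d,e), at(d,f), at(e,d), at(f,b), near(b,f), near(d,e), near(e,d), near(f,d)}
5. step(d,f)  →  {at(d,e), at(d,f), at(e,d), at(f,b), clear(d,f), near(b,f), near(d,e), near(e,d)}

free(b,f); free(f,d); free(e,d); free(d,e); step(d,f)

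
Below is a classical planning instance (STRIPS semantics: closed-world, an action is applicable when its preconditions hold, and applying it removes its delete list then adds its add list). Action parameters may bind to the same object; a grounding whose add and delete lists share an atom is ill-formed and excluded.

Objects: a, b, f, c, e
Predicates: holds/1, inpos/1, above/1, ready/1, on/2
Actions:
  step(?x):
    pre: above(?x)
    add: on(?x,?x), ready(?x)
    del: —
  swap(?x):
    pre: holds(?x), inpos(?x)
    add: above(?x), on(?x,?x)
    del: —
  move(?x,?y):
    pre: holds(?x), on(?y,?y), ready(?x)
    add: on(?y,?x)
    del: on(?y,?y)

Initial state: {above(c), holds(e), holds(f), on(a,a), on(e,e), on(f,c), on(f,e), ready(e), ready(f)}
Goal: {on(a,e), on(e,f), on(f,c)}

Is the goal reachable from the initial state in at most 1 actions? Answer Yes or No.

1. move(f,e)  →  {above(c), holds(e), holds(f), on(a,a), on(e,f), on(f,c), on(f,e), ready(e), ready(f)}
2. move(e,a)  →  {above(c), holds(e), holds(f), on(a,e), on(e,f), on(f,c), on(f,e), ready(e), ready(f)}
optimal plan length = 2; 2 > 1

No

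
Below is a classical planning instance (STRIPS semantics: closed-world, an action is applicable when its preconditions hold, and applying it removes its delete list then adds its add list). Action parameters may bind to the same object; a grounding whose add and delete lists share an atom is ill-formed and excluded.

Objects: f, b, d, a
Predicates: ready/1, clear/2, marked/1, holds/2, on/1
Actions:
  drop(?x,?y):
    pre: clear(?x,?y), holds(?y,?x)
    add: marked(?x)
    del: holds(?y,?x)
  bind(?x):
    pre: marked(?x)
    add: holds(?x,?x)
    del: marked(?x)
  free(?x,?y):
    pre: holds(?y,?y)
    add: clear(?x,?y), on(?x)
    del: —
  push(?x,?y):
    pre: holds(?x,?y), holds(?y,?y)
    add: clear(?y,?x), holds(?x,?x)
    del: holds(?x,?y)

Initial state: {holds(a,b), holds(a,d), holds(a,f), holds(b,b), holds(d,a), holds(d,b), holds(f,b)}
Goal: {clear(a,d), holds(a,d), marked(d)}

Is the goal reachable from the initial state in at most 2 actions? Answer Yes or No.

No

1. push(d,b)  →  {clear(b,d), holds(a,b), holds(a,d), holds(a,f), holds(b,b), holds(d,a), holds(d,d), holds(f,b)}
2. free(d,d)  →  {clear(b,d), clear(d,d), holds(a,b), holds(a,d), holds(a,f), holds(b,b), holds(d,a), holds(d,d), holds(f,b), on(d)}
3. free(a,d)  →  {clear(a,d), clear(b,d), clear(d,d), holds(a,b), holds(a,d), holds(a,f), holds(b,b), holds(d,a), holds(d,d), holds(f,b), on(a), on(d)}
4. drop(d,d)  →  {clear(a,d), clear(b,d), clear(d,d), holds(a,b), holds(a,d), holds(a,f), holds(b,b), holds(d,a), holds(f,b), marked(d), on(a), on(d)}
optimal plan length = 4; 4 > 2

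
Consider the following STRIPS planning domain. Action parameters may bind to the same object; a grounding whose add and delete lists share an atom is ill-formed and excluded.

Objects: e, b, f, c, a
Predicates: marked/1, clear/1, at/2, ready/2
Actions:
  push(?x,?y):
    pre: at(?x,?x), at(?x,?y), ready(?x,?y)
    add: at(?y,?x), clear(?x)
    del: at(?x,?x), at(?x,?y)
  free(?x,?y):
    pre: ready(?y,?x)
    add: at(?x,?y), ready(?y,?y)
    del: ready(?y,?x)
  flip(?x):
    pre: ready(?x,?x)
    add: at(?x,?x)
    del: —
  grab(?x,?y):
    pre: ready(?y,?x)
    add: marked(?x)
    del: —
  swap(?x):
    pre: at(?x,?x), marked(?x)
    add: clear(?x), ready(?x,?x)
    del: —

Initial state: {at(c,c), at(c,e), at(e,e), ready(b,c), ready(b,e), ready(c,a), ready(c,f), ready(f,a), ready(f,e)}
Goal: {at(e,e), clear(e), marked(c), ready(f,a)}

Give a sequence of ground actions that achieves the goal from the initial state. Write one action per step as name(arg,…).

1. grab(e,b)  →  {at(c,c), at(c,e), at(e,e), marked(e), ready(b,c), ready(b,e), ready(c,a), ready(c,f), ready(f,a), ready(f,e)}
2. grab(c,b)  →  {at(c,c), at(c,e), at(e,e), marked(c), marked(e), ready(b,c), ready(b,e), ready(c,a), ready(c,f), ready(f,a), ready(f,e)}
3. swap(e)  →  {at(c,c), at(c,e), at(e,e), clear(e), marked(c), marked(e), ready(b,c), ready(b,e), ready(c,a), ready(c,f), ready(e,e), ready(f,a), ready(f,e)}

grab(e,b); grab(c,b); swap(e)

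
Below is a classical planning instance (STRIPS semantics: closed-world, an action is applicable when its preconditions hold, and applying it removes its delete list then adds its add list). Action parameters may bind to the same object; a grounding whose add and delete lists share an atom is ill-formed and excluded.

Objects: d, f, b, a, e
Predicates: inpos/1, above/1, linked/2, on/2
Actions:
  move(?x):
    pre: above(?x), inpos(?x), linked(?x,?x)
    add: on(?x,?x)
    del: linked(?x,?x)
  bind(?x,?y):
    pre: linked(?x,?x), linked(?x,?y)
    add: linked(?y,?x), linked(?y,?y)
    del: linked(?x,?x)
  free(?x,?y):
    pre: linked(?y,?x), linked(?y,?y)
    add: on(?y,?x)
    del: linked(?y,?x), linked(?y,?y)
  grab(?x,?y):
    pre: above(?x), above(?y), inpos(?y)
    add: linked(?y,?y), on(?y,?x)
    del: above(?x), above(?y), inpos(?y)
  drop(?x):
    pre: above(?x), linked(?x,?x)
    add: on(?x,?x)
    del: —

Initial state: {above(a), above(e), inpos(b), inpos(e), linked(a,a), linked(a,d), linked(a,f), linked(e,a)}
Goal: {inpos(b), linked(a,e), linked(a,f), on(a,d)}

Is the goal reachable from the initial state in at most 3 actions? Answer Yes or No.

Yes

1. free(d,a)  →  {above(a), above(e), inpos(b), inpos(e), linked(a,f), linked(e,a), on(a,d)}
2. grab(a,e)  →  {inpos(b), linked(a,f), linked(e,a), linked(e,e), on(a,d), on(e,a)}
3. bind(e,a)  →  {inpos(b), linked(a,a), linked(a,e), linked(a,f), linked(e,a), on(a,d), on(e,a)}
optimal plan length = 3; 3 ≤ 3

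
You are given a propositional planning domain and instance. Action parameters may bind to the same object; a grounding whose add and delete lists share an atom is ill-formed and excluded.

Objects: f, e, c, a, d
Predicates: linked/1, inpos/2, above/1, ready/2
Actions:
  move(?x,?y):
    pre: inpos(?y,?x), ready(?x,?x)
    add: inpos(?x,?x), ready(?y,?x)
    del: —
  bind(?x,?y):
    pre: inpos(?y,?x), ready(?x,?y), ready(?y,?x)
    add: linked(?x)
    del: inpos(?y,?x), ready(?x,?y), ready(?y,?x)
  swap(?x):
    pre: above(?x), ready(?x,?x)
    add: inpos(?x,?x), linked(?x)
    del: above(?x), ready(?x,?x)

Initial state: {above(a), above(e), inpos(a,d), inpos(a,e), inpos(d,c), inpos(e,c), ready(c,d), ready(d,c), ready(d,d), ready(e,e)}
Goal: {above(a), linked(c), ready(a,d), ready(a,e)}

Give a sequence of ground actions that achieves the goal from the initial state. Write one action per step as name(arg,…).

move(e,a); move(d,a); bind(c,d)

1. move(e,a)  →  {above(a), above(e), inpos(a,d), inpos(a,e), inpos(d,c), inpos(e,c), inpos(e,e), ready(a,e), ready(c,d), ready(d,c), ready(d,d), ready(e,e)}
2. move(d,a)  →  {above(a), above(e), inpos(a,d), inpos(a,e), inpos(d,c), inpos(d,d), inpos(e,c), inpos(e,e), ready(a,d), ready(a,e), ready(c,d), ready(d,c), ready(d,d), ready(e,e)}
3. bind(c,d)  →  {above(a), above(e), inpos(a,d), inpos(a,e), inpos(d,d), inpos(e,c), inpos(e,e), linked(c), ready(a,d), ready(a,e), ready(d,d), ready(e,e)}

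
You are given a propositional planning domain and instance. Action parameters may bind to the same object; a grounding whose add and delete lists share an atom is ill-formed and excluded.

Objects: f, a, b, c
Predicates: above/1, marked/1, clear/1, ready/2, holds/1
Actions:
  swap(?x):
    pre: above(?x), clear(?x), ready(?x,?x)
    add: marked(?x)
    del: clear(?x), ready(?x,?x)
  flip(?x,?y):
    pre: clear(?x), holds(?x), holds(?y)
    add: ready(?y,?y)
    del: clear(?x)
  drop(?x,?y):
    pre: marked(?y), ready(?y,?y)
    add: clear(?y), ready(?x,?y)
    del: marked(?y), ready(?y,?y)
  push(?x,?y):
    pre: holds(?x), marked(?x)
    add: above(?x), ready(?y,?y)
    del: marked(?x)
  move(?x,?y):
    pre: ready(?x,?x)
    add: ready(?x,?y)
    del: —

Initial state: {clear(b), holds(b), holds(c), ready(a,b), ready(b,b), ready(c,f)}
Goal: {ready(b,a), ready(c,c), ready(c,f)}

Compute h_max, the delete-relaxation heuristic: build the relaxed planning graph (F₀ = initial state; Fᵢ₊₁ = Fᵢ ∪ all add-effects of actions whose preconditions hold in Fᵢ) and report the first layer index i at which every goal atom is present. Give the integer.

F0 = init (6 atoms)
F1 = F0 ∪ {ready(b,a), ready(b,c), ready(b,f), ready(c,c)}  (10 atoms)
goal ⊆ F1  ⇒  h_max = 1

1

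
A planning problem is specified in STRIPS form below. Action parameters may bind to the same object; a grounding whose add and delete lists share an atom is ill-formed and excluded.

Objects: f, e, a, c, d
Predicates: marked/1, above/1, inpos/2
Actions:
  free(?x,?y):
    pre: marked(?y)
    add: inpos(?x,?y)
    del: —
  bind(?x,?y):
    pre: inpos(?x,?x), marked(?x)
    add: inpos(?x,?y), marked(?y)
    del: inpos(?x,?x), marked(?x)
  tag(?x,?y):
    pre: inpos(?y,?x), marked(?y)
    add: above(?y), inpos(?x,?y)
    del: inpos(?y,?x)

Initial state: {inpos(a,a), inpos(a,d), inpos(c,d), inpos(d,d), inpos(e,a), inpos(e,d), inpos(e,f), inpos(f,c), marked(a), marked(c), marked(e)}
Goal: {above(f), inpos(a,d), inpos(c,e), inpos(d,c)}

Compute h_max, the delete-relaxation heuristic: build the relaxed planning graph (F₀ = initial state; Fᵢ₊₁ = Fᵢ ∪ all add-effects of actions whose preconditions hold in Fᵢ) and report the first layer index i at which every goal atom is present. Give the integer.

2

F0 = init (11 atoms)
F1 = F0 ∪ {above(a), above(c), above(e), inpos(a,c), inpos(a,e), inpos(a,f), inpos(c,a), inpos(c,c), inpos(c,e), inpos(d,a), inpos(d,c), inpos(d,e), inpos(e,c), inpos(e,e), inpos(f,a), inpos(f,e), marked(d), marked(f)}  (29 atoms)
F2 = F1 ∪ {above(d), above(f), inpos(c,f), inpos(d,f), inpos(f,d), inpos(f,f)}  (35 atoms)
goal ⊆ F2  ⇒  h_max = 2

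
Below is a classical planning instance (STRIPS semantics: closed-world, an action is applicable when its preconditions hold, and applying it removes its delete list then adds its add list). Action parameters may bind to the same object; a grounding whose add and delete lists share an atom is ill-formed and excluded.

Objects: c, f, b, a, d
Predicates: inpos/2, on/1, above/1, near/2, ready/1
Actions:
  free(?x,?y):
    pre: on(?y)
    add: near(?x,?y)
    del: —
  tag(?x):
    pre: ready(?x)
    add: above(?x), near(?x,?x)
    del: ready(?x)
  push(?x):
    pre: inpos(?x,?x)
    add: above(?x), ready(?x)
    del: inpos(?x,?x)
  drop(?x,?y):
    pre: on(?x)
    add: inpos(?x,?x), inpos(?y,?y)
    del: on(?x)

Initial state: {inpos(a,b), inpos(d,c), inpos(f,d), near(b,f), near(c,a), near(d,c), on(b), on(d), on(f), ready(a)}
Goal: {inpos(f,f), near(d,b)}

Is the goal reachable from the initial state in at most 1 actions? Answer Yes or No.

No

1. free(d,b)  →  {inpos(a,b), inpos(d,c), inpos(f,d), near(b,f), near(c,a), near(d,b), near(d,c), on(b), on(d), on(f), ready(a)}
2. drop(f,c)  →  {inpos(a,b), inpos(c,c), inpos(d,c), inpos(f,d), inpos(f,f), near(b,f), near(c,a), near(d,b), near(d,c), on(b), on(d), ready(a)}
optimal plan length = 2; 2 > 1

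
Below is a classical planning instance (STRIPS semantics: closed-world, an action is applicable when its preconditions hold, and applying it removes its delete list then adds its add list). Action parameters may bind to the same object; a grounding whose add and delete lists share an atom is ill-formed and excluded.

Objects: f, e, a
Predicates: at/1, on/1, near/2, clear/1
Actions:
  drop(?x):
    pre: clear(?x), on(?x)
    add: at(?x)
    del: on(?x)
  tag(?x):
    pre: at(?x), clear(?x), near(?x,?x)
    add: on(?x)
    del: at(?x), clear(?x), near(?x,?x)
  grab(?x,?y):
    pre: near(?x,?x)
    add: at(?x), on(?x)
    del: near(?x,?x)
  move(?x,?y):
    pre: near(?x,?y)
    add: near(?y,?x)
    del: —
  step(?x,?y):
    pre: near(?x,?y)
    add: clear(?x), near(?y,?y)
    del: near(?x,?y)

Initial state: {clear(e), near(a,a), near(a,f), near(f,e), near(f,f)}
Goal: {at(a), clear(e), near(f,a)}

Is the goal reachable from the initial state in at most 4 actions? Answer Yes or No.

1. grab(a,f)  →  {at(a), clear(e), near(a,f), near(f,e), near(f,f), on(a)}
2. move(a,f)  →  {at(a), clear(e), near(a,f), near(f,a), near(f,e), near(f,f), on(a)}
optimal plan length = 2; 2 ≤ 4

Yes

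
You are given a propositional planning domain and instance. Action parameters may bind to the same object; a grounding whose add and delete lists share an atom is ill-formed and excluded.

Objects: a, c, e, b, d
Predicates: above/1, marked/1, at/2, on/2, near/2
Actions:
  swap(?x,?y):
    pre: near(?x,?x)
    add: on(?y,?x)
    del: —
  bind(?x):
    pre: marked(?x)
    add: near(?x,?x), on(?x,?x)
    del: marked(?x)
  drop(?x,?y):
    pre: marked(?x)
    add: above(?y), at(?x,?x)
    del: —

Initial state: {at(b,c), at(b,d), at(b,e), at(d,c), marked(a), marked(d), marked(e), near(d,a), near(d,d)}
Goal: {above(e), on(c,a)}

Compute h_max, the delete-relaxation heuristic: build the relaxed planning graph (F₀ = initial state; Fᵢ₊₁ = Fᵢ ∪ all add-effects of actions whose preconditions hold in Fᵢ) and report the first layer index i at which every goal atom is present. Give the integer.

F0 = init (9 atoms)
F1 = F0 ∪ {above(a), above(b), above(c), above(d), above(e), at(a,a), at(d,d), at(e,e), near(a,a), near(e,e), on(a,a), on(a,d), on(b,d), on(c,d), on(d,d), on(e,d), on(e,e)}  (26 atoms)
F2 = F1 ∪ {on(a,e), on(b,a), on(b,e), on(c,a), on(c,e), on(d,a), on(d,e), on(e,a)}  (34 atoms)
goal ⊆ F2  ⇒  h_max = 2

2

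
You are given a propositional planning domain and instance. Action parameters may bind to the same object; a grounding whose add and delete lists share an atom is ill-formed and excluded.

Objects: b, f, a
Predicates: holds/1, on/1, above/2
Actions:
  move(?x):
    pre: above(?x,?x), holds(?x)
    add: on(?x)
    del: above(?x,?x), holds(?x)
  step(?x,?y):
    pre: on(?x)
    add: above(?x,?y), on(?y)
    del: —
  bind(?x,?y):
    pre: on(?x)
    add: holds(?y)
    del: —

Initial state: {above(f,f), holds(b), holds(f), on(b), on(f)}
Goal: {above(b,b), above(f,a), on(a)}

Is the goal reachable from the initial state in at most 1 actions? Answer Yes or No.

1. step(b,b)  →  {above(b,b), above(f,f), holds(b), holds(f), on(b), on(f)}
2. step(f,a)  →  {above(b,b), above(f,a), above(f,f), holds(b), holds(f), on(a), on(b), on(f)}
optimal plan length = 2; 2 > 1

No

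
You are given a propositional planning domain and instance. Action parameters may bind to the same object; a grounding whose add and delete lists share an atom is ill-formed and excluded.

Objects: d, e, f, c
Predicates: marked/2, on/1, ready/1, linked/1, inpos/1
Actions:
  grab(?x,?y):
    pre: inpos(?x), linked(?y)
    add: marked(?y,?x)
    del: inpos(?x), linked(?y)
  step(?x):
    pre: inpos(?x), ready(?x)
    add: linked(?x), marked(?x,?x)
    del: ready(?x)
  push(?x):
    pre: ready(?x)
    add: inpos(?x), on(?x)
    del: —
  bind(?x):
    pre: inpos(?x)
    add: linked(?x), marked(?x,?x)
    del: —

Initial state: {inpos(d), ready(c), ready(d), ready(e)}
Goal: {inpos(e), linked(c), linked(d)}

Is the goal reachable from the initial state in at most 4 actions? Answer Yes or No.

Yes

1. step(d)  →  {inpos(d), linked(d), marked(d,d), ready(c), ready(e)}
2. push(e)  →  {inpos(d), inpos(e), linked(d), marked(d,d), on(e), ready(c), ready(e)}
3. push(c)  →  {inpos(c), inpos(d), inpos(e), linked(d), marked(d,d), on(c), on(e), ready(c), ready(e)}
4. step(c)  →  {inpos(c), inpos(d), inpos(e), linked(c), linked(d), marked(c,c), marked(d,d), on(c), on(e), ready(e)}
optimal plan length = 4; 4 ≤ 4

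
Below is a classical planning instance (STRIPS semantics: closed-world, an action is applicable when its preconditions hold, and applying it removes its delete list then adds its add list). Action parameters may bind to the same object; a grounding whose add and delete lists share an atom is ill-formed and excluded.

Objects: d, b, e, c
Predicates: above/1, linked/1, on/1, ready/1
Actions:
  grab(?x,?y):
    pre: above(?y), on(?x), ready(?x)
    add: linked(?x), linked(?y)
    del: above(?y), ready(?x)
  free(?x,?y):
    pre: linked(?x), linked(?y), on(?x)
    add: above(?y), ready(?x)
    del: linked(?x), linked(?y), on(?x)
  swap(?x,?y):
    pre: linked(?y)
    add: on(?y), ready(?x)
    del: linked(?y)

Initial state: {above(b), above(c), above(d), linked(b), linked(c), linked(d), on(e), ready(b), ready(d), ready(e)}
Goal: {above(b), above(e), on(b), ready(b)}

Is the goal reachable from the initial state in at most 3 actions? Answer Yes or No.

1. grab(e,d)  →  {above(b), above(c), linked(b), linked(c), linked(d), linked(e), on(e), ready(b), ready(d)}
2. free(e,e)  →  {above(b), above(c), above(e), linked(b), linked(c), linked(d), ready(b), ready(d), ready(e)}
3. swap(d,b)  →  {above(b), above(c), above(e), linked(c), linked(d), on(b), ready(b), ready(d), ready(e)}
optimal plan length = 3; 3 ≤ 3

Yes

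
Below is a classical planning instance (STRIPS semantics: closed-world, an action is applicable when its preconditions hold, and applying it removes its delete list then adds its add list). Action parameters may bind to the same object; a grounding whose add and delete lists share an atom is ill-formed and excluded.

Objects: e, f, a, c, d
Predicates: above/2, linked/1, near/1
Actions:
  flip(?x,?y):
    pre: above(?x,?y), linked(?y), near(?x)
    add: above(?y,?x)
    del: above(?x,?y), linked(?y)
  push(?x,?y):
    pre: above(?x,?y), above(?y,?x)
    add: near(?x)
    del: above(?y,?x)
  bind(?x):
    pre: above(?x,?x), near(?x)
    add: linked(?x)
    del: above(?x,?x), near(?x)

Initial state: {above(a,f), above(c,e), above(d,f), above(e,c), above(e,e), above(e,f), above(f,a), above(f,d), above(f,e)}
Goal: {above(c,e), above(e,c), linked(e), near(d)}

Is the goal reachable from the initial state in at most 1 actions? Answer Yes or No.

1. push(e,f)  →  {above(a,f), above(c,e), above(d,f), above(e,c), above(e,e), above(e,f), above(f,a), above(f,d), near(e)}
2. push(d,f)  →  {above(a,f), above(c,e), above(d,f), above(e,c), above(e,e), above(e,f), above(f,a), near(d), near(e)}
3. bind(e)  →  {above(a,f), above(c,e), above(d,f), above(e,c), above(e,f), above(f,a), linked(e), near(d)}
optimal plan length = 3; 3 > 1

No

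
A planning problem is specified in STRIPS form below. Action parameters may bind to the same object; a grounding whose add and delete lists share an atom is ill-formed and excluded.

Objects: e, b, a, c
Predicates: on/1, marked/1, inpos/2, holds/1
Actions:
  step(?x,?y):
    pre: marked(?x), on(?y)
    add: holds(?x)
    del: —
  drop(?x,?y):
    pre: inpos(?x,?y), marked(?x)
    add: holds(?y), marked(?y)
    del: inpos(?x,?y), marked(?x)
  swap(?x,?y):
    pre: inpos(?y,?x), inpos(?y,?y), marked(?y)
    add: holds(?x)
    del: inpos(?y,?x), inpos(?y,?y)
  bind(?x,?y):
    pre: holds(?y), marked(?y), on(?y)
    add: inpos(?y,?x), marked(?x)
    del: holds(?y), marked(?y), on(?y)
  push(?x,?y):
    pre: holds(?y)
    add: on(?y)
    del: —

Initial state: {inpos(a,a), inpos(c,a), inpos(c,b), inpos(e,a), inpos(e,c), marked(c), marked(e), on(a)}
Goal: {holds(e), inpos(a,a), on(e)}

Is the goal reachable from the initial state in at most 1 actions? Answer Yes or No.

No

1. step(e,a)  →  {holds(e), inpos(a,a), inpos(c,a), inpos(c,b), inpos(e,a), inpos(e,c), marked(c), marked(e), on(a)}
2. push(e,e)  →  {holds(e), inpos(a,a), inpos(c,a), inpos(c,b), inpos(e,a), inpos(e,c), marked(c), marked(e), on(a), on(e)}
optimal plan length = 2; 2 > 1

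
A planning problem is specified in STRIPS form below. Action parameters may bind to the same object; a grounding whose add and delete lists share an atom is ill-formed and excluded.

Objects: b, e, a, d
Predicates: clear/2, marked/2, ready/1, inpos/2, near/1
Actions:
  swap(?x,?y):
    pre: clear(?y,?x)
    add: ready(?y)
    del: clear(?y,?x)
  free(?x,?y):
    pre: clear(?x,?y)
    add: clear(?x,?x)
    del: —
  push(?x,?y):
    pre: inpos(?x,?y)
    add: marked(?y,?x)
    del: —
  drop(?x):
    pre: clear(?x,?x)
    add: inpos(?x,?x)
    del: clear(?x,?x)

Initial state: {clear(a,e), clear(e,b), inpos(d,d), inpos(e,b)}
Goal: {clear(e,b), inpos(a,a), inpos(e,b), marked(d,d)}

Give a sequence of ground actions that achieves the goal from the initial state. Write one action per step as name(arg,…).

1. free(a,e)  →  {clear(a,a), clear(a,e), clear(e,b), inpos(d,d), inpos(e,b)}
2. push(d,d)  →  {clear(a,a), clear(a,e), clear(e,b), inpos(d,d), inpos(e,b), marked(d,d)}
3. drop(a)  →  {clear(a,e), clear(e,b), inpos(a,a), inpos(d,d), inpos(e,b), marked(d,d)}

free(a,e); push(d,d); drop(a)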